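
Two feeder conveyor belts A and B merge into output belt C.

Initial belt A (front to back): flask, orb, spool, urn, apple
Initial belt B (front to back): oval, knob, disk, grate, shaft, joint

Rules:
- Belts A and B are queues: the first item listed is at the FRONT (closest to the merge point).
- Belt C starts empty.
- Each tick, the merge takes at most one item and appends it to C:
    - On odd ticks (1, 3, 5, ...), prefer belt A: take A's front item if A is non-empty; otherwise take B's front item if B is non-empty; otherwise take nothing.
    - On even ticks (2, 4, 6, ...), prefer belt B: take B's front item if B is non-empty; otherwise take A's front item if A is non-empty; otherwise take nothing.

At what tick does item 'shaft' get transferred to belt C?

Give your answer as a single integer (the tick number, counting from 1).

Tick 1: prefer A, take flask from A; A=[orb,spool,urn,apple] B=[oval,knob,disk,grate,shaft,joint] C=[flask]
Tick 2: prefer B, take oval from B; A=[orb,spool,urn,apple] B=[knob,disk,grate,shaft,joint] C=[flask,oval]
Tick 3: prefer A, take orb from A; A=[spool,urn,apple] B=[knob,disk,grate,shaft,joint] C=[flask,oval,orb]
Tick 4: prefer B, take knob from B; A=[spool,urn,apple] B=[disk,grate,shaft,joint] C=[flask,oval,orb,knob]
Tick 5: prefer A, take spool from A; A=[urn,apple] B=[disk,grate,shaft,joint] C=[flask,oval,orb,knob,spool]
Tick 6: prefer B, take disk from B; A=[urn,apple] B=[grate,shaft,joint] C=[flask,oval,orb,knob,spool,disk]
Tick 7: prefer A, take urn from A; A=[apple] B=[grate,shaft,joint] C=[flask,oval,orb,knob,spool,disk,urn]
Tick 8: prefer B, take grate from B; A=[apple] B=[shaft,joint] C=[flask,oval,orb,knob,spool,disk,urn,grate]
Tick 9: prefer A, take apple from A; A=[-] B=[shaft,joint] C=[flask,oval,orb,knob,spool,disk,urn,grate,apple]
Tick 10: prefer B, take shaft from B; A=[-] B=[joint] C=[flask,oval,orb,knob,spool,disk,urn,grate,apple,shaft]

Answer: 10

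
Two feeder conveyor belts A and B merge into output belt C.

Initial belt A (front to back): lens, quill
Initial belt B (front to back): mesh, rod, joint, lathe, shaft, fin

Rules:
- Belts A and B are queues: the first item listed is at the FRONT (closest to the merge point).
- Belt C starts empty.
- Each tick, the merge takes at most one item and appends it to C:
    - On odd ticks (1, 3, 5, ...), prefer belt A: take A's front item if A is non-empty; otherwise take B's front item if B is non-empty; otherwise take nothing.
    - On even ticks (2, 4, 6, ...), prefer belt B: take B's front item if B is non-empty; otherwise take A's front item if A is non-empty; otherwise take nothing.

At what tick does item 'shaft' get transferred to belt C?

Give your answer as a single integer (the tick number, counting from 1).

Answer: 7

Derivation:
Tick 1: prefer A, take lens from A; A=[quill] B=[mesh,rod,joint,lathe,shaft,fin] C=[lens]
Tick 2: prefer B, take mesh from B; A=[quill] B=[rod,joint,lathe,shaft,fin] C=[lens,mesh]
Tick 3: prefer A, take quill from A; A=[-] B=[rod,joint,lathe,shaft,fin] C=[lens,mesh,quill]
Tick 4: prefer B, take rod from B; A=[-] B=[joint,lathe,shaft,fin] C=[lens,mesh,quill,rod]
Tick 5: prefer A, take joint from B; A=[-] B=[lathe,shaft,fin] C=[lens,mesh,quill,rod,joint]
Tick 6: prefer B, take lathe from B; A=[-] B=[shaft,fin] C=[lens,mesh,quill,rod,joint,lathe]
Tick 7: prefer A, take shaft from B; A=[-] B=[fin] C=[lens,mesh,quill,rod,joint,lathe,shaft]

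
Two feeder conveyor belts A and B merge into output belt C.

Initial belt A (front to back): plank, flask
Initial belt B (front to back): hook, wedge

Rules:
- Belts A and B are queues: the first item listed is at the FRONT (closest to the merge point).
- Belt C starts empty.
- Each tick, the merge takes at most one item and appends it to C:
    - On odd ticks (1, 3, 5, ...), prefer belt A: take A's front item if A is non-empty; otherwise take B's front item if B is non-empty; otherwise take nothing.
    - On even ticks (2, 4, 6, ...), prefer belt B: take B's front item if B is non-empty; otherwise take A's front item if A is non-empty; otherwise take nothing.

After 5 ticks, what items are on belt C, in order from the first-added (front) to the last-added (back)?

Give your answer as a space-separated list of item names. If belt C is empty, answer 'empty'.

Answer: plank hook flask wedge

Derivation:
Tick 1: prefer A, take plank from A; A=[flask] B=[hook,wedge] C=[plank]
Tick 2: prefer B, take hook from B; A=[flask] B=[wedge] C=[plank,hook]
Tick 3: prefer A, take flask from A; A=[-] B=[wedge] C=[plank,hook,flask]
Tick 4: prefer B, take wedge from B; A=[-] B=[-] C=[plank,hook,flask,wedge]
Tick 5: prefer A, both empty, nothing taken; A=[-] B=[-] C=[plank,hook,flask,wedge]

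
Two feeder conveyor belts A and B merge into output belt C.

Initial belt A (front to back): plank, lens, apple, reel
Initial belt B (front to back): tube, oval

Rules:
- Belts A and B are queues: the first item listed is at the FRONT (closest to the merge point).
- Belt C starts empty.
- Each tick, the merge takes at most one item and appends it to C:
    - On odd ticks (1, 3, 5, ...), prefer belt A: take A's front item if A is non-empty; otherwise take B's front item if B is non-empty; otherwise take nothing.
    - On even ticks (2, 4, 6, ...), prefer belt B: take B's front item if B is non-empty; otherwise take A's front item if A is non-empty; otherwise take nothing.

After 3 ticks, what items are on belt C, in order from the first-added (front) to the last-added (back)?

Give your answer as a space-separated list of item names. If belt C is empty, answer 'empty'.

Answer: plank tube lens

Derivation:
Tick 1: prefer A, take plank from A; A=[lens,apple,reel] B=[tube,oval] C=[plank]
Tick 2: prefer B, take tube from B; A=[lens,apple,reel] B=[oval] C=[plank,tube]
Tick 3: prefer A, take lens from A; A=[apple,reel] B=[oval] C=[plank,tube,lens]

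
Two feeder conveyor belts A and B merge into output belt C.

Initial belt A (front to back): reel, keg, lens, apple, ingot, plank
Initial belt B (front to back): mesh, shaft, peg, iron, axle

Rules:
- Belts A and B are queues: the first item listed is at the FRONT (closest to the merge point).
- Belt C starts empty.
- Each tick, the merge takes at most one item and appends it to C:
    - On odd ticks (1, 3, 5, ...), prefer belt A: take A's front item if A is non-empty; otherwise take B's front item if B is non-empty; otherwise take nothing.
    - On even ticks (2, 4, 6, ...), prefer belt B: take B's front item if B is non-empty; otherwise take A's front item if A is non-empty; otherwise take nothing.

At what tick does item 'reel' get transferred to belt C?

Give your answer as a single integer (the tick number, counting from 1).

Answer: 1

Derivation:
Tick 1: prefer A, take reel from A; A=[keg,lens,apple,ingot,plank] B=[mesh,shaft,peg,iron,axle] C=[reel]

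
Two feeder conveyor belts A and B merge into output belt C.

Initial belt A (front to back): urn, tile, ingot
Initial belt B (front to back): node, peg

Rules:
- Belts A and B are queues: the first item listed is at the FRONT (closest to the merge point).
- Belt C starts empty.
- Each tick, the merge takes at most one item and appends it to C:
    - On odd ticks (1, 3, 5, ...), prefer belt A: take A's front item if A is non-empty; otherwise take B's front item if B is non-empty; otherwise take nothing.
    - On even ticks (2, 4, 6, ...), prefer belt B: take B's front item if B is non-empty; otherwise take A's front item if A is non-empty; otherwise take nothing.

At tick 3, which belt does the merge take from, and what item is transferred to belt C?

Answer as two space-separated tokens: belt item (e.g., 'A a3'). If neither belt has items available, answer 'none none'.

Tick 1: prefer A, take urn from A; A=[tile,ingot] B=[node,peg] C=[urn]
Tick 2: prefer B, take node from B; A=[tile,ingot] B=[peg] C=[urn,node]
Tick 3: prefer A, take tile from A; A=[ingot] B=[peg] C=[urn,node,tile]

Answer: A tile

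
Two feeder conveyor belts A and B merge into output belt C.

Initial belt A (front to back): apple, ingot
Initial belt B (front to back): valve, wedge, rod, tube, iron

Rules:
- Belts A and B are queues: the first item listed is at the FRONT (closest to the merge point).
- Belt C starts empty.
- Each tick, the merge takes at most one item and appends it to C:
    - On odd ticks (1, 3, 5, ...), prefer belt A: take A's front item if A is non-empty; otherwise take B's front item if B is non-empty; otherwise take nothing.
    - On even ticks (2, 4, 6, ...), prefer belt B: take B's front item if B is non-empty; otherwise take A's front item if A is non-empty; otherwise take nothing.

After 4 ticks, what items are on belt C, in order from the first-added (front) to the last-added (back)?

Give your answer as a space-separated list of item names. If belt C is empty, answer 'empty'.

Answer: apple valve ingot wedge

Derivation:
Tick 1: prefer A, take apple from A; A=[ingot] B=[valve,wedge,rod,tube,iron] C=[apple]
Tick 2: prefer B, take valve from B; A=[ingot] B=[wedge,rod,tube,iron] C=[apple,valve]
Tick 3: prefer A, take ingot from A; A=[-] B=[wedge,rod,tube,iron] C=[apple,valve,ingot]
Tick 4: prefer B, take wedge from B; A=[-] B=[rod,tube,iron] C=[apple,valve,ingot,wedge]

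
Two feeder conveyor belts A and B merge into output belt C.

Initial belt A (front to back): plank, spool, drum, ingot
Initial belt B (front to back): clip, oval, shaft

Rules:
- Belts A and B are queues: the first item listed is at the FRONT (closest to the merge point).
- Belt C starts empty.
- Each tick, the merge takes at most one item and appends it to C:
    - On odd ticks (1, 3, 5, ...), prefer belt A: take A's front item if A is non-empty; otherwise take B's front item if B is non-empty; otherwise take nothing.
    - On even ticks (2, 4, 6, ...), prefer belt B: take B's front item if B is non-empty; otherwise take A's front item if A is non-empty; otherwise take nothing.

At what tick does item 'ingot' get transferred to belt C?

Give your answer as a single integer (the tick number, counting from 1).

Answer: 7

Derivation:
Tick 1: prefer A, take plank from A; A=[spool,drum,ingot] B=[clip,oval,shaft] C=[plank]
Tick 2: prefer B, take clip from B; A=[spool,drum,ingot] B=[oval,shaft] C=[plank,clip]
Tick 3: prefer A, take spool from A; A=[drum,ingot] B=[oval,shaft] C=[plank,clip,spool]
Tick 4: prefer B, take oval from B; A=[drum,ingot] B=[shaft] C=[plank,clip,spool,oval]
Tick 5: prefer A, take drum from A; A=[ingot] B=[shaft] C=[plank,clip,spool,oval,drum]
Tick 6: prefer B, take shaft from B; A=[ingot] B=[-] C=[plank,clip,spool,oval,drum,shaft]
Tick 7: prefer A, take ingot from A; A=[-] B=[-] C=[plank,clip,spool,oval,drum,shaft,ingot]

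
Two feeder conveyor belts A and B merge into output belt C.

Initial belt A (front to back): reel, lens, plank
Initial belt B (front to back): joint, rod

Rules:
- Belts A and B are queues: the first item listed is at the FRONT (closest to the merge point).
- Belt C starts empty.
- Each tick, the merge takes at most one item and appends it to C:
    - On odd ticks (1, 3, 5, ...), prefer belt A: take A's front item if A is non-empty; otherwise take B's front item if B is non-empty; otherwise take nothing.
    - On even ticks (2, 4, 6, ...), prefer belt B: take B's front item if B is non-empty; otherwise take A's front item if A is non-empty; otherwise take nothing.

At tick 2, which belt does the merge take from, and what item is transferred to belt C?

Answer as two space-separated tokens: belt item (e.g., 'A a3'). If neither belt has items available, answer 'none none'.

Tick 1: prefer A, take reel from A; A=[lens,plank] B=[joint,rod] C=[reel]
Tick 2: prefer B, take joint from B; A=[lens,plank] B=[rod] C=[reel,joint]

Answer: B joint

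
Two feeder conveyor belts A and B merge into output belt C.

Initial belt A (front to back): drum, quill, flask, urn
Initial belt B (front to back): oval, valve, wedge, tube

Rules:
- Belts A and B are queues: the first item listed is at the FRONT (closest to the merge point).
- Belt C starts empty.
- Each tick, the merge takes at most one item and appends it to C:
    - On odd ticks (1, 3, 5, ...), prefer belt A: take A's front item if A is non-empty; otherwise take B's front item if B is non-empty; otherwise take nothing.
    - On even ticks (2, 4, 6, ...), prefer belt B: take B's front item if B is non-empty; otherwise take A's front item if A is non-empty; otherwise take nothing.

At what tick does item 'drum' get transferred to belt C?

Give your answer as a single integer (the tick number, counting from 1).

Answer: 1

Derivation:
Tick 1: prefer A, take drum from A; A=[quill,flask,urn] B=[oval,valve,wedge,tube] C=[drum]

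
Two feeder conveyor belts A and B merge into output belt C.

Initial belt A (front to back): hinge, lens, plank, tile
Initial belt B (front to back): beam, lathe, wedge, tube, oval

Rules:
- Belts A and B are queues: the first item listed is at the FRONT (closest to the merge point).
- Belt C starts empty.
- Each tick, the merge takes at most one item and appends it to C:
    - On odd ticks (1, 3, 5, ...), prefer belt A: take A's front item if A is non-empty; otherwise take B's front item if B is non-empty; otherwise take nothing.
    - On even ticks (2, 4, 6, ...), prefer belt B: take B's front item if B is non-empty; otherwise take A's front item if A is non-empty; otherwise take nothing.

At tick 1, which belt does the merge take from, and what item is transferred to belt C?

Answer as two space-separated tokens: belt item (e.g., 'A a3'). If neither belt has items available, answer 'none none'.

Answer: A hinge

Derivation:
Tick 1: prefer A, take hinge from A; A=[lens,plank,tile] B=[beam,lathe,wedge,tube,oval] C=[hinge]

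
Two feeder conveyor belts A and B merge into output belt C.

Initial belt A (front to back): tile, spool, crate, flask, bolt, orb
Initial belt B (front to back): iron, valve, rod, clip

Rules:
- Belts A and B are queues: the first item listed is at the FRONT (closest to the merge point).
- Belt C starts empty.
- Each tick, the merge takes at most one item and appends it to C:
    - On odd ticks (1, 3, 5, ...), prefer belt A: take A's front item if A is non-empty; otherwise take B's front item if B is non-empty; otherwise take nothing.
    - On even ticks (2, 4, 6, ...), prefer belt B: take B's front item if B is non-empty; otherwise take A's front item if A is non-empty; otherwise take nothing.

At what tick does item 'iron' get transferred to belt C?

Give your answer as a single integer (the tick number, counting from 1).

Tick 1: prefer A, take tile from A; A=[spool,crate,flask,bolt,orb] B=[iron,valve,rod,clip] C=[tile]
Tick 2: prefer B, take iron from B; A=[spool,crate,flask,bolt,orb] B=[valve,rod,clip] C=[tile,iron]

Answer: 2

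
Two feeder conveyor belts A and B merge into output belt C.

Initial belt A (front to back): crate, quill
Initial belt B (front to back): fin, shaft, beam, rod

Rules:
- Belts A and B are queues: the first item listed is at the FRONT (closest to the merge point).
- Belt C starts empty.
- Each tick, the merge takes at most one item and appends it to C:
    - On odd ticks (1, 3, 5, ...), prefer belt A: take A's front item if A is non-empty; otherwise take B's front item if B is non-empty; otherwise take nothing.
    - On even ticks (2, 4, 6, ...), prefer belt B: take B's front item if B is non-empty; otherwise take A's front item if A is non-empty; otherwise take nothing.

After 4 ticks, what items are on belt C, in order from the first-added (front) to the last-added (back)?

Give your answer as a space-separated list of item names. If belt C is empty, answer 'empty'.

Tick 1: prefer A, take crate from A; A=[quill] B=[fin,shaft,beam,rod] C=[crate]
Tick 2: prefer B, take fin from B; A=[quill] B=[shaft,beam,rod] C=[crate,fin]
Tick 3: prefer A, take quill from A; A=[-] B=[shaft,beam,rod] C=[crate,fin,quill]
Tick 4: prefer B, take shaft from B; A=[-] B=[beam,rod] C=[crate,fin,quill,shaft]

Answer: crate fin quill shaft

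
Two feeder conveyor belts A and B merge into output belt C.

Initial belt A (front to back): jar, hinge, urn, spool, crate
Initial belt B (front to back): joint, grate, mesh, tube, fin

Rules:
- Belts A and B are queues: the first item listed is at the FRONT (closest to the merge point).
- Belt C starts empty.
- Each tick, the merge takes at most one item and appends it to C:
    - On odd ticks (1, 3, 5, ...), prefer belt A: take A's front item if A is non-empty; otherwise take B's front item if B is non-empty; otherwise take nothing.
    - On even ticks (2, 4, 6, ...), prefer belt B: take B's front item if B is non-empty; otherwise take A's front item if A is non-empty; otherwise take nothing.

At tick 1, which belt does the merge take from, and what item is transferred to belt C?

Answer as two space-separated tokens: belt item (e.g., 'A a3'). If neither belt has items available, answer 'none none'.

Tick 1: prefer A, take jar from A; A=[hinge,urn,spool,crate] B=[joint,grate,mesh,tube,fin] C=[jar]

Answer: A jar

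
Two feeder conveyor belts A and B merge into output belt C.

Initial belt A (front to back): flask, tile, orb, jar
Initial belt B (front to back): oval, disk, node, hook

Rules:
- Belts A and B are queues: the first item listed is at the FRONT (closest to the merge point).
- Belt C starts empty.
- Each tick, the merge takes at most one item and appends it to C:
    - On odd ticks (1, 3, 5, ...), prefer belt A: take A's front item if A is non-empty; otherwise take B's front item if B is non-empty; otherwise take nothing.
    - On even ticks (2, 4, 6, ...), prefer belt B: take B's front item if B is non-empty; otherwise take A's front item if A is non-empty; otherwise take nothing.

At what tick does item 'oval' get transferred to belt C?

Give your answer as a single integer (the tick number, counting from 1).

Tick 1: prefer A, take flask from A; A=[tile,orb,jar] B=[oval,disk,node,hook] C=[flask]
Tick 2: prefer B, take oval from B; A=[tile,orb,jar] B=[disk,node,hook] C=[flask,oval]

Answer: 2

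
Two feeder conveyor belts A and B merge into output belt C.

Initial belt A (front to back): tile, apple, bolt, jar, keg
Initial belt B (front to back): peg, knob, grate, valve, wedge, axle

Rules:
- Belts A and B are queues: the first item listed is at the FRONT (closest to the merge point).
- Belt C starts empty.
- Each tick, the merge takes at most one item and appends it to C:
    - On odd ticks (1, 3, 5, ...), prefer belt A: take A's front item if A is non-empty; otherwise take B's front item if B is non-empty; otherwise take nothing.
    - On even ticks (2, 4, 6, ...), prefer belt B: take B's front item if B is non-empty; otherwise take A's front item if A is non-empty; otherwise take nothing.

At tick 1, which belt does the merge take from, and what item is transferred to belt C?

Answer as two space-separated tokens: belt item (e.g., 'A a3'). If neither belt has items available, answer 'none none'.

Answer: A tile

Derivation:
Tick 1: prefer A, take tile from A; A=[apple,bolt,jar,keg] B=[peg,knob,grate,valve,wedge,axle] C=[tile]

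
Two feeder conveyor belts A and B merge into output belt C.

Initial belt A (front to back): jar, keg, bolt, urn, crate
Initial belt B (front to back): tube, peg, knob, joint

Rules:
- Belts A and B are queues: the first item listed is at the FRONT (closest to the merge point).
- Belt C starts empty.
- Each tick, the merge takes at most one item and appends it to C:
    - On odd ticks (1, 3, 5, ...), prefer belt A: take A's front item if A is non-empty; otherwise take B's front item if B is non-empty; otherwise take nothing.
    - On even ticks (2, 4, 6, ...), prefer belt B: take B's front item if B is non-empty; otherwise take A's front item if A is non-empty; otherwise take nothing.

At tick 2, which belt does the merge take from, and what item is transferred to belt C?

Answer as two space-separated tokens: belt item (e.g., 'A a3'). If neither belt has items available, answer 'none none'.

Answer: B tube

Derivation:
Tick 1: prefer A, take jar from A; A=[keg,bolt,urn,crate] B=[tube,peg,knob,joint] C=[jar]
Tick 2: prefer B, take tube from B; A=[keg,bolt,urn,crate] B=[peg,knob,joint] C=[jar,tube]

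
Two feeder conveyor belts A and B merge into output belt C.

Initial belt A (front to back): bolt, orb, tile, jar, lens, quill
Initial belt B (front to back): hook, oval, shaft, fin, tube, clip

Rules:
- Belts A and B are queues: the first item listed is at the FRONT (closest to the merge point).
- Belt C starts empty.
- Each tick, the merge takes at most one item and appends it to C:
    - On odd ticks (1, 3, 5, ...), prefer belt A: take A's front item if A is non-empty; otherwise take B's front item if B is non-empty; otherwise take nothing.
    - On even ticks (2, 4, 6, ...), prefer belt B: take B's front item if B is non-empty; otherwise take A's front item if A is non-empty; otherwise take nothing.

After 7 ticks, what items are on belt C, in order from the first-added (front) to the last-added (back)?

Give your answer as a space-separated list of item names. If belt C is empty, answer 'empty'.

Answer: bolt hook orb oval tile shaft jar

Derivation:
Tick 1: prefer A, take bolt from A; A=[orb,tile,jar,lens,quill] B=[hook,oval,shaft,fin,tube,clip] C=[bolt]
Tick 2: prefer B, take hook from B; A=[orb,tile,jar,lens,quill] B=[oval,shaft,fin,tube,clip] C=[bolt,hook]
Tick 3: prefer A, take orb from A; A=[tile,jar,lens,quill] B=[oval,shaft,fin,tube,clip] C=[bolt,hook,orb]
Tick 4: prefer B, take oval from B; A=[tile,jar,lens,quill] B=[shaft,fin,tube,clip] C=[bolt,hook,orb,oval]
Tick 5: prefer A, take tile from A; A=[jar,lens,quill] B=[shaft,fin,tube,clip] C=[bolt,hook,orb,oval,tile]
Tick 6: prefer B, take shaft from B; A=[jar,lens,quill] B=[fin,tube,clip] C=[bolt,hook,orb,oval,tile,shaft]
Tick 7: prefer A, take jar from A; A=[lens,quill] B=[fin,tube,clip] C=[bolt,hook,orb,oval,tile,shaft,jar]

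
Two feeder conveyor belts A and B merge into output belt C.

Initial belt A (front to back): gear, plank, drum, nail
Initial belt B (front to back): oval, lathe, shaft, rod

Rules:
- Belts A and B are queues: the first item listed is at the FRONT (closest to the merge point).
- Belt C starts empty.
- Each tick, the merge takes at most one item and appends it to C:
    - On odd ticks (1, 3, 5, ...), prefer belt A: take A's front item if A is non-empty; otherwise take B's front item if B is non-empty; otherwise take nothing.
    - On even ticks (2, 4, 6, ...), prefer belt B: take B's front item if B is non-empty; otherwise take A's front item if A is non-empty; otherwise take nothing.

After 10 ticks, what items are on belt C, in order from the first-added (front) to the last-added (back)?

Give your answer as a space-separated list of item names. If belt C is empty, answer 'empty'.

Answer: gear oval plank lathe drum shaft nail rod

Derivation:
Tick 1: prefer A, take gear from A; A=[plank,drum,nail] B=[oval,lathe,shaft,rod] C=[gear]
Tick 2: prefer B, take oval from B; A=[plank,drum,nail] B=[lathe,shaft,rod] C=[gear,oval]
Tick 3: prefer A, take plank from A; A=[drum,nail] B=[lathe,shaft,rod] C=[gear,oval,plank]
Tick 4: prefer B, take lathe from B; A=[drum,nail] B=[shaft,rod] C=[gear,oval,plank,lathe]
Tick 5: prefer A, take drum from A; A=[nail] B=[shaft,rod] C=[gear,oval,plank,lathe,drum]
Tick 6: prefer B, take shaft from B; A=[nail] B=[rod] C=[gear,oval,plank,lathe,drum,shaft]
Tick 7: prefer A, take nail from A; A=[-] B=[rod] C=[gear,oval,plank,lathe,drum,shaft,nail]
Tick 8: prefer B, take rod from B; A=[-] B=[-] C=[gear,oval,plank,lathe,drum,shaft,nail,rod]
Tick 9: prefer A, both empty, nothing taken; A=[-] B=[-] C=[gear,oval,plank,lathe,drum,shaft,nail,rod]
Tick 10: prefer B, both empty, nothing taken; A=[-] B=[-] C=[gear,oval,plank,lathe,drum,shaft,nail,rod]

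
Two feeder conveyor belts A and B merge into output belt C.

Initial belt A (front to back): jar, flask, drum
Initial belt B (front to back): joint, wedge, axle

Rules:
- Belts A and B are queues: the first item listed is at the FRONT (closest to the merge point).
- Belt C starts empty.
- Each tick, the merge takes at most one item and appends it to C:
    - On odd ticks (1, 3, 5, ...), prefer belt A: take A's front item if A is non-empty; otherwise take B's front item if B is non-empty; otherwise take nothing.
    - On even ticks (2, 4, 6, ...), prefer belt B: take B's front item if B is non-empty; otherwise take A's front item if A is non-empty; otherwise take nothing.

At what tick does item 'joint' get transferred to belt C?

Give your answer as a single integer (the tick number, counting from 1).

Answer: 2

Derivation:
Tick 1: prefer A, take jar from A; A=[flask,drum] B=[joint,wedge,axle] C=[jar]
Tick 2: prefer B, take joint from B; A=[flask,drum] B=[wedge,axle] C=[jar,joint]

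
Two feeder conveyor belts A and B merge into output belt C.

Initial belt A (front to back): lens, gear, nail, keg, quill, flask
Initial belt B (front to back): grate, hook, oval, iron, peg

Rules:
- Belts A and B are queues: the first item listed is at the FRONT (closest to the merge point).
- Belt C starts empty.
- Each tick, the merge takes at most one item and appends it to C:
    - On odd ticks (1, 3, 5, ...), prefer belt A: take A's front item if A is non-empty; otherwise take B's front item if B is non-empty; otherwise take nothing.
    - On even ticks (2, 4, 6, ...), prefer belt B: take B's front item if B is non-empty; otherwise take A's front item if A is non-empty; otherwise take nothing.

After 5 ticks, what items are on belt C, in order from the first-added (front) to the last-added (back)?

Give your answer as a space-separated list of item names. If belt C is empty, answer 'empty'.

Answer: lens grate gear hook nail

Derivation:
Tick 1: prefer A, take lens from A; A=[gear,nail,keg,quill,flask] B=[grate,hook,oval,iron,peg] C=[lens]
Tick 2: prefer B, take grate from B; A=[gear,nail,keg,quill,flask] B=[hook,oval,iron,peg] C=[lens,grate]
Tick 3: prefer A, take gear from A; A=[nail,keg,quill,flask] B=[hook,oval,iron,peg] C=[lens,grate,gear]
Tick 4: prefer B, take hook from B; A=[nail,keg,quill,flask] B=[oval,iron,peg] C=[lens,grate,gear,hook]
Tick 5: prefer A, take nail from A; A=[keg,quill,flask] B=[oval,iron,peg] C=[lens,grate,gear,hook,nail]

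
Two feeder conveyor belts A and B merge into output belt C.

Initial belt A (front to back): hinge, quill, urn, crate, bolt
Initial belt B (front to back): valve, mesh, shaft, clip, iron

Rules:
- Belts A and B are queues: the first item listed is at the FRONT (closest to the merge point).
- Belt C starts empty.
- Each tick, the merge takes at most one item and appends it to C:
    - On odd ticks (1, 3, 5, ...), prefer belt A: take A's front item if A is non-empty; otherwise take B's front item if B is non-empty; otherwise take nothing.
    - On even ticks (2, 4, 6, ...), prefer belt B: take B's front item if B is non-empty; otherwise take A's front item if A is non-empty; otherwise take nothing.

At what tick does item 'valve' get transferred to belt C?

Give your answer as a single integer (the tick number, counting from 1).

Tick 1: prefer A, take hinge from A; A=[quill,urn,crate,bolt] B=[valve,mesh,shaft,clip,iron] C=[hinge]
Tick 2: prefer B, take valve from B; A=[quill,urn,crate,bolt] B=[mesh,shaft,clip,iron] C=[hinge,valve]

Answer: 2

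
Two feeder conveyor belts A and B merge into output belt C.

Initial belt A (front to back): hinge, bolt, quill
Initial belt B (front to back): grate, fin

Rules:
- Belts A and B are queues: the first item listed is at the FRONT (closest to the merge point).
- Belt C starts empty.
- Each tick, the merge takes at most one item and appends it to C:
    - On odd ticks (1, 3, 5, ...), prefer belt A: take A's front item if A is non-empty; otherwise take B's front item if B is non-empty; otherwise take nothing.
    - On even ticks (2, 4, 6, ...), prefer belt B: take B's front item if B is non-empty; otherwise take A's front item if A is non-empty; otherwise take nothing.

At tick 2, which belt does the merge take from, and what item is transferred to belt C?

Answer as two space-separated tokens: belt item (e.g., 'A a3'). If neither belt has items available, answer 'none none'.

Answer: B grate

Derivation:
Tick 1: prefer A, take hinge from A; A=[bolt,quill] B=[grate,fin] C=[hinge]
Tick 2: prefer B, take grate from B; A=[bolt,quill] B=[fin] C=[hinge,grate]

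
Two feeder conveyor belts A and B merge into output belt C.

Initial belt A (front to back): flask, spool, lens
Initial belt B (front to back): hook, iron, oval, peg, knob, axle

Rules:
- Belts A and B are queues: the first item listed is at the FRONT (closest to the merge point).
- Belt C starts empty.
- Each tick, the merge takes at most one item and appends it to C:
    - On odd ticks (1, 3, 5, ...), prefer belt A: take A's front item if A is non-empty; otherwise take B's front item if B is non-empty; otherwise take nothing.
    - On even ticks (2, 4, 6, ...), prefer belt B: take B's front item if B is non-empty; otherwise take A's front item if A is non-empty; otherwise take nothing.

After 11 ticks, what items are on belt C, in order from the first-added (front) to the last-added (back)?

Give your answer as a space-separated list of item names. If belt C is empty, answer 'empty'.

Answer: flask hook spool iron lens oval peg knob axle

Derivation:
Tick 1: prefer A, take flask from A; A=[spool,lens] B=[hook,iron,oval,peg,knob,axle] C=[flask]
Tick 2: prefer B, take hook from B; A=[spool,lens] B=[iron,oval,peg,knob,axle] C=[flask,hook]
Tick 3: prefer A, take spool from A; A=[lens] B=[iron,oval,peg,knob,axle] C=[flask,hook,spool]
Tick 4: prefer B, take iron from B; A=[lens] B=[oval,peg,knob,axle] C=[flask,hook,spool,iron]
Tick 5: prefer A, take lens from A; A=[-] B=[oval,peg,knob,axle] C=[flask,hook,spool,iron,lens]
Tick 6: prefer B, take oval from B; A=[-] B=[peg,knob,axle] C=[flask,hook,spool,iron,lens,oval]
Tick 7: prefer A, take peg from B; A=[-] B=[knob,axle] C=[flask,hook,spool,iron,lens,oval,peg]
Tick 8: prefer B, take knob from B; A=[-] B=[axle] C=[flask,hook,spool,iron,lens,oval,peg,knob]
Tick 9: prefer A, take axle from B; A=[-] B=[-] C=[flask,hook,spool,iron,lens,oval,peg,knob,axle]
Tick 10: prefer B, both empty, nothing taken; A=[-] B=[-] C=[flask,hook,spool,iron,lens,oval,peg,knob,axle]
Tick 11: prefer A, both empty, nothing taken; A=[-] B=[-] C=[flask,hook,spool,iron,lens,oval,peg,knob,axle]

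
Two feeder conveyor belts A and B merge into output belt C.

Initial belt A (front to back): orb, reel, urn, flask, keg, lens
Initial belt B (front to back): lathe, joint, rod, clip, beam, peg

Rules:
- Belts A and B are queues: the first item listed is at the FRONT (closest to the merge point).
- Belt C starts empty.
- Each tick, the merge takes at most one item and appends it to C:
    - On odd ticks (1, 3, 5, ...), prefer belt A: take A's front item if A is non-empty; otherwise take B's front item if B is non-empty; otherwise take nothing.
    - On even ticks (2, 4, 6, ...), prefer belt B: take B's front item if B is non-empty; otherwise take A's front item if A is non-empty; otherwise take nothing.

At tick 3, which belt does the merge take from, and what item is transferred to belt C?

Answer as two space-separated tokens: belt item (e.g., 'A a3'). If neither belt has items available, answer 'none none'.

Tick 1: prefer A, take orb from A; A=[reel,urn,flask,keg,lens] B=[lathe,joint,rod,clip,beam,peg] C=[orb]
Tick 2: prefer B, take lathe from B; A=[reel,urn,flask,keg,lens] B=[joint,rod,clip,beam,peg] C=[orb,lathe]
Tick 3: prefer A, take reel from A; A=[urn,flask,keg,lens] B=[joint,rod,clip,beam,peg] C=[orb,lathe,reel]

Answer: A reel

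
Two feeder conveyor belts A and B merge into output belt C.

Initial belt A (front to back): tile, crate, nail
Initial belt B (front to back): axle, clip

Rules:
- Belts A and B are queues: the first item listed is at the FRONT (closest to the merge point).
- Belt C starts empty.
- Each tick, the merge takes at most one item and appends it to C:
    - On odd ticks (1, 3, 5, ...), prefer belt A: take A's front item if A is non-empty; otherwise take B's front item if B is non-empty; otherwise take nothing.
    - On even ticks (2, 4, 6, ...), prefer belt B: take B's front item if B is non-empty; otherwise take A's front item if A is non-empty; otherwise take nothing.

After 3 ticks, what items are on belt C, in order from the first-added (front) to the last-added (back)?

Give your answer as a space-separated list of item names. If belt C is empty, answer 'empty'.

Tick 1: prefer A, take tile from A; A=[crate,nail] B=[axle,clip] C=[tile]
Tick 2: prefer B, take axle from B; A=[crate,nail] B=[clip] C=[tile,axle]
Tick 3: prefer A, take crate from A; A=[nail] B=[clip] C=[tile,axle,crate]

Answer: tile axle crate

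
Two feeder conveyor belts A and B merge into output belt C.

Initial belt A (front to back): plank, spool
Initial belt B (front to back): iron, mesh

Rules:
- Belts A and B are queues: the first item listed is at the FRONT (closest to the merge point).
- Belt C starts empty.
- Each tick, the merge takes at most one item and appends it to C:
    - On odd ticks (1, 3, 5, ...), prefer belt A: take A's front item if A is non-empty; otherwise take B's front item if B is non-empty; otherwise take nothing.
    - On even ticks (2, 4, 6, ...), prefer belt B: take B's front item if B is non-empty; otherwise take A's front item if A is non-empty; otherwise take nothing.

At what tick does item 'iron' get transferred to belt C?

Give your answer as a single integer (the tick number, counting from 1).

Tick 1: prefer A, take plank from A; A=[spool] B=[iron,mesh] C=[plank]
Tick 2: prefer B, take iron from B; A=[spool] B=[mesh] C=[plank,iron]

Answer: 2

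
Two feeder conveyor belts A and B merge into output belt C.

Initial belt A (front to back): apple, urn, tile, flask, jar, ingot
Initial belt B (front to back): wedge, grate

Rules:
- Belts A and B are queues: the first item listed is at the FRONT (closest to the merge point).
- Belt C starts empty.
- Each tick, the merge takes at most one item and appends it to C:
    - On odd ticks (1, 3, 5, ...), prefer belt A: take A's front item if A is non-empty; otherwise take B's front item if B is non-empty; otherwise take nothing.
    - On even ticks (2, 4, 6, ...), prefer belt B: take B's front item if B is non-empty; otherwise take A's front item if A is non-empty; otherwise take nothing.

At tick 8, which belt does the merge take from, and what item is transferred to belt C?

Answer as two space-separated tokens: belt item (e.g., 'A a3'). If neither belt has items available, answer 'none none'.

Tick 1: prefer A, take apple from A; A=[urn,tile,flask,jar,ingot] B=[wedge,grate] C=[apple]
Tick 2: prefer B, take wedge from B; A=[urn,tile,flask,jar,ingot] B=[grate] C=[apple,wedge]
Tick 3: prefer A, take urn from A; A=[tile,flask,jar,ingot] B=[grate] C=[apple,wedge,urn]
Tick 4: prefer B, take grate from B; A=[tile,flask,jar,ingot] B=[-] C=[apple,wedge,urn,grate]
Tick 5: prefer A, take tile from A; A=[flask,jar,ingot] B=[-] C=[apple,wedge,urn,grate,tile]
Tick 6: prefer B, take flask from A; A=[jar,ingot] B=[-] C=[apple,wedge,urn,grate,tile,flask]
Tick 7: prefer A, take jar from A; A=[ingot] B=[-] C=[apple,wedge,urn,grate,tile,flask,jar]
Tick 8: prefer B, take ingot from A; A=[-] B=[-] C=[apple,wedge,urn,grate,tile,flask,jar,ingot]

Answer: A ingot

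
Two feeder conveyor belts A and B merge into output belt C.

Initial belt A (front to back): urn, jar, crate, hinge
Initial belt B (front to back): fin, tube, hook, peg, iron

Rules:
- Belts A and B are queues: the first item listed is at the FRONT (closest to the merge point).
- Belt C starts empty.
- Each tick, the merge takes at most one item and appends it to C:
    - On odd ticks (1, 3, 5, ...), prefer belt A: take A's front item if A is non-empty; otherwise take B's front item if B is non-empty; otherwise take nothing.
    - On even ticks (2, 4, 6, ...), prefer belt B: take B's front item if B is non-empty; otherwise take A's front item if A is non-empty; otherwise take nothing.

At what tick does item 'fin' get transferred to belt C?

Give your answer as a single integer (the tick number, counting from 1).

Answer: 2

Derivation:
Tick 1: prefer A, take urn from A; A=[jar,crate,hinge] B=[fin,tube,hook,peg,iron] C=[urn]
Tick 2: prefer B, take fin from B; A=[jar,crate,hinge] B=[tube,hook,peg,iron] C=[urn,fin]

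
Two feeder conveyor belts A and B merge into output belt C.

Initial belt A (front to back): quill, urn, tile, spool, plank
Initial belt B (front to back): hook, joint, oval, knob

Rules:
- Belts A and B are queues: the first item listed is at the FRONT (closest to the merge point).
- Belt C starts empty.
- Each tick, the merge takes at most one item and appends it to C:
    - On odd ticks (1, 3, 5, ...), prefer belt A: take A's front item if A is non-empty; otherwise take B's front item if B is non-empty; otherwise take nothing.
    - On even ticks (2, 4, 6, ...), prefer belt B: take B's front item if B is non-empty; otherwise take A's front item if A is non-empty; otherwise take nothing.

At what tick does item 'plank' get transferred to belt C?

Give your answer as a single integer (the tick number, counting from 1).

Answer: 9

Derivation:
Tick 1: prefer A, take quill from A; A=[urn,tile,spool,plank] B=[hook,joint,oval,knob] C=[quill]
Tick 2: prefer B, take hook from B; A=[urn,tile,spool,plank] B=[joint,oval,knob] C=[quill,hook]
Tick 3: prefer A, take urn from A; A=[tile,spool,plank] B=[joint,oval,knob] C=[quill,hook,urn]
Tick 4: prefer B, take joint from B; A=[tile,spool,plank] B=[oval,knob] C=[quill,hook,urn,joint]
Tick 5: prefer A, take tile from A; A=[spool,plank] B=[oval,knob] C=[quill,hook,urn,joint,tile]
Tick 6: prefer B, take oval from B; A=[spool,plank] B=[knob] C=[quill,hook,urn,joint,tile,oval]
Tick 7: prefer A, take spool from A; A=[plank] B=[knob] C=[quill,hook,urn,joint,tile,oval,spool]
Tick 8: prefer B, take knob from B; A=[plank] B=[-] C=[quill,hook,urn,joint,tile,oval,spool,knob]
Tick 9: prefer A, take plank from A; A=[-] B=[-] C=[quill,hook,urn,joint,tile,oval,spool,knob,plank]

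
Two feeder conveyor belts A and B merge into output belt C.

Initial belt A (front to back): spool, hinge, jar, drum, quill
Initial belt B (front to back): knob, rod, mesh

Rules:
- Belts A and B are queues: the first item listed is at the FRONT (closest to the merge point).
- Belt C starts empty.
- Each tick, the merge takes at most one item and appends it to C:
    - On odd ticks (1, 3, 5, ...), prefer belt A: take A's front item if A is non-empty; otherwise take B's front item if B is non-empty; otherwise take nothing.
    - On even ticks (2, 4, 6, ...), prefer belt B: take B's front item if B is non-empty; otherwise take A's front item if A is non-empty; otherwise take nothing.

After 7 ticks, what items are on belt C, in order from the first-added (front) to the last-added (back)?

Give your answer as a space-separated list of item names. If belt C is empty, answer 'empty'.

Tick 1: prefer A, take spool from A; A=[hinge,jar,drum,quill] B=[knob,rod,mesh] C=[spool]
Tick 2: prefer B, take knob from B; A=[hinge,jar,drum,quill] B=[rod,mesh] C=[spool,knob]
Tick 3: prefer A, take hinge from A; A=[jar,drum,quill] B=[rod,mesh] C=[spool,knob,hinge]
Tick 4: prefer B, take rod from B; A=[jar,drum,quill] B=[mesh] C=[spool,knob,hinge,rod]
Tick 5: prefer A, take jar from A; A=[drum,quill] B=[mesh] C=[spool,knob,hinge,rod,jar]
Tick 6: prefer B, take mesh from B; A=[drum,quill] B=[-] C=[spool,knob,hinge,rod,jar,mesh]
Tick 7: prefer A, take drum from A; A=[quill] B=[-] C=[spool,knob,hinge,rod,jar,mesh,drum]

Answer: spool knob hinge rod jar mesh drum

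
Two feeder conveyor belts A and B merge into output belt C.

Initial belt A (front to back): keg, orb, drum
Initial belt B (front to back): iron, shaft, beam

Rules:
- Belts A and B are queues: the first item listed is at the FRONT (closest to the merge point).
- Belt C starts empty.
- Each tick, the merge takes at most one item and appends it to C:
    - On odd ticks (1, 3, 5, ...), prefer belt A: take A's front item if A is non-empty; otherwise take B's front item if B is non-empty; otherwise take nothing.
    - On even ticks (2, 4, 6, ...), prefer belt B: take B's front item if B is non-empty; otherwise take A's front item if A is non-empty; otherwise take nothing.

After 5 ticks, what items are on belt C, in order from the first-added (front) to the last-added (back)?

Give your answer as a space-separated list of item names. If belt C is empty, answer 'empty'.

Tick 1: prefer A, take keg from A; A=[orb,drum] B=[iron,shaft,beam] C=[keg]
Tick 2: prefer B, take iron from B; A=[orb,drum] B=[shaft,beam] C=[keg,iron]
Tick 3: prefer A, take orb from A; A=[drum] B=[shaft,beam] C=[keg,iron,orb]
Tick 4: prefer B, take shaft from B; A=[drum] B=[beam] C=[keg,iron,orb,shaft]
Tick 5: prefer A, take drum from A; A=[-] B=[beam] C=[keg,iron,orb,shaft,drum]

Answer: keg iron orb shaft drum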